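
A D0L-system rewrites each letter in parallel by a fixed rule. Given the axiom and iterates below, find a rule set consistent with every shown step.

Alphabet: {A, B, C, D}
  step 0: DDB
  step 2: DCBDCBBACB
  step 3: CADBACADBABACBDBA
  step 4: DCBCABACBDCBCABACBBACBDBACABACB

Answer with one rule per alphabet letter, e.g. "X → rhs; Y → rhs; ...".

  step 3 ⇒ step 4: CADBACADBABACBDBA ⇒ D·CB·CA·BA·CB·D·CB·CA·BA·CB·BA·CB·D·BA·CA·BA·CB
    A ↦ CB
    B ↦ BA
    C ↦ D
    D ↦ CA

A->CB, B->BA, C->D, D->CA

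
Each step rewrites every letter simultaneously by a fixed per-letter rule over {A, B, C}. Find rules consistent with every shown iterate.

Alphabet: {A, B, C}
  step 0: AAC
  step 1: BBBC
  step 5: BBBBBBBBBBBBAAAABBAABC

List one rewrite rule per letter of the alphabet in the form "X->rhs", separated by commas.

  step 0 ⇒ step 1: AAC ⇒ B·B·BC
    A ↦ B
    C ↦ BC
    B ↦ AA  (constrained at step 1)

A->B, B->AA, C->BC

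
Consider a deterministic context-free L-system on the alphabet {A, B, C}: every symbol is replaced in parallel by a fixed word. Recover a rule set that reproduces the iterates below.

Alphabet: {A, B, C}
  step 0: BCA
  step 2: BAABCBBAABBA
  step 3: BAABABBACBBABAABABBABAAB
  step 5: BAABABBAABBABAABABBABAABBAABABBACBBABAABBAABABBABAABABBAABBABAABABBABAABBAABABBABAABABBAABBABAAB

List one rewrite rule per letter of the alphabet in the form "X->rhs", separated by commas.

  step 2 ⇒ step 3: BAABCBBAABBA ⇒ BA·AB·AB·BA·CB·BA·BA·AB·AB·BA·BA·AB
    A ↦ AB
    B ↦ BA
    C ↦ CB

A->AB, B->BA, C->CB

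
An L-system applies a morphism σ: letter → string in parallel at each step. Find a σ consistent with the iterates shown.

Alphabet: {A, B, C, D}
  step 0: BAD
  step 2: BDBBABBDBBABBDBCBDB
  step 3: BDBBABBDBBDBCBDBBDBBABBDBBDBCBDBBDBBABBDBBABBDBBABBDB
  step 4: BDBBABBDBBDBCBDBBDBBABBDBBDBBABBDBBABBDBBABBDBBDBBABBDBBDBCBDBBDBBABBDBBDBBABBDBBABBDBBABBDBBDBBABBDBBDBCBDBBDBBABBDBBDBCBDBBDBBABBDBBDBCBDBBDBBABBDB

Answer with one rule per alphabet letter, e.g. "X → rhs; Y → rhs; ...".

  step 3 ⇒ step 4: BDBBABBDBBDBCBDBBDBBABBDBBDBCBDBBDBBABBDBBABBDBBABBDB ⇒ BDB·BAB·BDB·BDB·C·BDB·BDB·BAB·BDB·BDB·BAB·BDB·BAB·BDB·BAB·BDB·BDB·BAB·BDB·BDB·C·BDB·BDB·BAB·BDB·BDB·BAB·BDB·BAB·BDB·BAB·BDB·BDB·BAB·BDB·BDB·C·BDB·BDB·BAB·BDB·BDB·C·BDB·BDB·BAB·BDB·BDB·C·BDB·BDB·BAB·BDB
    A ↦ C
    B ↦ BDB
    C ↦ BAB
    D ↦ BAB

A->C, B->BDB, C->BAB, D->BAB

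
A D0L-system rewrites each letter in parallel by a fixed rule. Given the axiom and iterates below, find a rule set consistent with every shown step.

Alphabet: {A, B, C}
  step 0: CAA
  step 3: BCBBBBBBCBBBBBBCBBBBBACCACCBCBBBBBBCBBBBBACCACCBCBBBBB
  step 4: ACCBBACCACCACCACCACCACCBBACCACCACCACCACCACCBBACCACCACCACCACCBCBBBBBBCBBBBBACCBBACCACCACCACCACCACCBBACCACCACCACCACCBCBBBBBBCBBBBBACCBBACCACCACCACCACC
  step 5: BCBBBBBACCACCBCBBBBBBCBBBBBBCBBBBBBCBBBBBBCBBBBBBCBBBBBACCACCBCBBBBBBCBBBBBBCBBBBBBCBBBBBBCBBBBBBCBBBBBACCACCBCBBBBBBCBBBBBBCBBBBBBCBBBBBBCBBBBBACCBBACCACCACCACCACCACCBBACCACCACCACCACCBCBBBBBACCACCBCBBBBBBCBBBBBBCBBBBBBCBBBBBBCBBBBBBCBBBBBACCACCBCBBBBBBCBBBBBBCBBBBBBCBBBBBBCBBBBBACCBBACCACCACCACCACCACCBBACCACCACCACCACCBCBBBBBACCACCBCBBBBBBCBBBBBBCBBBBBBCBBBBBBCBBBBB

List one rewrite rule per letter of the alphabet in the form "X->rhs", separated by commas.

A->BCB, B->ACC, C->BB

  step 4 ⇒ step 5: ACCBBACCACCACCACCACCACCBBACCACCACCACCACCACCBBACCACCACCACCACCBCBBBBBBCBBBBBACCBBACCACCACCACCACCACCBBACCACCACCACCACCBCBBBBBBCBBBBBACCBBACCACCACCACCACC ⇒ BCB·BB·BB·ACC·ACC·BCB·BB·BB·BCB·BB·BB·BCB·BB·BB·BCB·BB·BB·BCB·BB·BB·BCB·BB·BB·ACC·ACC·BCB·BB·BB·BCB·BB·BB·BCB·BB·BB·BCB·BB·BB·BCB·BB·BB·BCB·BB·BB·ACC·ACC·BCB·BB·BB·BCB·BB·BB·BCB·BB·BB·BCB·BB·BB·BCB·BB·BB·ACC·BB·ACC·ACC·ACC·ACC·ACC·ACC·BB·ACC·ACC·ACC·ACC·ACC·BCB·BB·BB·ACC·ACC·BCB·BB·BB·BCB·BB·BB·BCB·BB·BB·BCB·BB·BB·BCB·BB·BB·BCB·BB·BB·ACC·ACC·BCB·BB·BB·BCB·BB·BB·BCB·BB·BB·BCB·BB·BB·BCB·BB·BB·ACC·BB·ACC·ACC·ACC·ACC·ACC·ACC·BB·ACC·ACC·ACC·ACC·ACC·BCB·BB·BB·ACC·ACC·BCB·BB·BB·BCB·BB·BB·BCB·BB·BB·BCB·BB·BB·BCB·BB·BB
    A ↦ BCB
    B ↦ ACC
    C ↦ BB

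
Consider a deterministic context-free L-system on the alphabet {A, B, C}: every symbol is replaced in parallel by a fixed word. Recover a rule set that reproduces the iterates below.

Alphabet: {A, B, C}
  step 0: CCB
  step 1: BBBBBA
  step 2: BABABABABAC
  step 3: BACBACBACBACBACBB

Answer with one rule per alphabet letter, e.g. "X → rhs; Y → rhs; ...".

  step 2 ⇒ step 3: BABABABABAC ⇒ BA·C·BA·C·BA·C·BA·C·BA·C·BB
    A ↦ C
    B ↦ BA
    C ↦ BB

A->C, B->BA, C->BB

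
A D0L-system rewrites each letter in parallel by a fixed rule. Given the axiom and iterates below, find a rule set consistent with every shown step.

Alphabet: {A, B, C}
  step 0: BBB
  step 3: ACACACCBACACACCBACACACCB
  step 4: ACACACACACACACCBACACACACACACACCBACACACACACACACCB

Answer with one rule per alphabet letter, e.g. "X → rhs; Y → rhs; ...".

A->AC, B->CB, C->AC

  step 3 ⇒ step 4: ACACACCBACACACCBACACACCB ⇒ AC·AC·AC·AC·AC·AC·AC·CB·AC·AC·AC·AC·AC·AC·AC·CB·AC·AC·AC·AC·AC·AC·AC·CB
    A ↦ AC
    B ↦ CB
    C ↦ AC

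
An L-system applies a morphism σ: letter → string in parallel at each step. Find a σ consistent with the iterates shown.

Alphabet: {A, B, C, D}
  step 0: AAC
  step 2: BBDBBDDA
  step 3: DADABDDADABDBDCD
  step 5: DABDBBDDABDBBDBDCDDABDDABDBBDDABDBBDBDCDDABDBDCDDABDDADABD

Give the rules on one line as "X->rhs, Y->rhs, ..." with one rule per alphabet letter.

  step 2 ⇒ step 3: BBDBBDDA ⇒ DA·DA·BD·DA·DA·BD·BD·CD
    A ↦ CD
    B ↦ DA
    D ↦ BD
    C ↦ B  (constrained at step 0)

A->CD, B->DA, C->B, D->BD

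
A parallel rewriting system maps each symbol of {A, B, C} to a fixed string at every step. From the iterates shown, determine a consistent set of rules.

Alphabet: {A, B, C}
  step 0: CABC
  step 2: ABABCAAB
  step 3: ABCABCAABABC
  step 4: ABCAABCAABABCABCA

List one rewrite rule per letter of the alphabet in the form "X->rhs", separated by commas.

  step 3 ⇒ step 4: ABCABCAABABC ⇒ AB·C·A·AB·C·A·AB·AB·C·AB·C·A
    A ↦ AB
    B ↦ C
    C ↦ A

A->AB, B->C, C->A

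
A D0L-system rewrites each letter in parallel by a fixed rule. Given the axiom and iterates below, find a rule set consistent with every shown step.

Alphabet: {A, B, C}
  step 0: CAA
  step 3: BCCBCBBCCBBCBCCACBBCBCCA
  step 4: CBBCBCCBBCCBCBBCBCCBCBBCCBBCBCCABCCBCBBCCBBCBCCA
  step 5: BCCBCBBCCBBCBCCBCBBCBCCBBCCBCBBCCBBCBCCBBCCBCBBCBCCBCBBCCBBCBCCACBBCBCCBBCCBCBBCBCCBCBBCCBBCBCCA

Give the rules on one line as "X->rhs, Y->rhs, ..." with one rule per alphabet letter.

A->CA, B->CB, C->BC

  step 4 ⇒ step 5: CBBCBCCBBCCBCBBCBCCBCBBCCBBCBCCABCCBCBBCCBBCBCCA ⇒ BC·CB·CB·BC·CB·BC·BC·CB·CB·BC·BC·CB·BC·CB·CB·BC·CB·BC·BC·CB·BC·CB·CB·BC·BC·CB·CB·BC·CB·BC·BC·CA·CB·BC·BC·CB·BC·CB·CB·BC·BC·CB·CB·BC·CB·BC·BC·CA
    A ↦ CA
    B ↦ CB
    C ↦ BC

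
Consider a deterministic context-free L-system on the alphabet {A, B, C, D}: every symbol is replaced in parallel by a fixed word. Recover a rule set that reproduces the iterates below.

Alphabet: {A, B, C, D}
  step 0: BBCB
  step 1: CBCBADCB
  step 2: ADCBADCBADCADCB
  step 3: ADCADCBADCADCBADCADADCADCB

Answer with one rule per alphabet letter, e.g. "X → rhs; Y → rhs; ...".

A->AD, B->CB, C->AD, D->C

  step 2 ⇒ step 3: ADCBADCBADCADCB ⇒ AD·C·AD·CB·AD·C·AD·CB·AD·C·AD·AD·C·AD·CB
    A ↦ AD
    B ↦ CB
    C ↦ AD
    D ↦ C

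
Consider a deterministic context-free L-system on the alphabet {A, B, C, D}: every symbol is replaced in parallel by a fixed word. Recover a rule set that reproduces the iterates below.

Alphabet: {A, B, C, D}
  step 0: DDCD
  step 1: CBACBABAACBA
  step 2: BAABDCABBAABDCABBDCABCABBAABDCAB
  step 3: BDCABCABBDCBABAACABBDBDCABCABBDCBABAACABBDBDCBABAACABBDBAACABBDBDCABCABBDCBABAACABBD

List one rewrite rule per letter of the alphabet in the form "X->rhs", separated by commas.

  step 2 ⇒ step 3: BAABDCABBAABDCABBDCABCABBAABDCAB ⇒ BD·CAB·CAB·BD·CBA·BAA·CAB·BD·BD·CAB·CAB·BD·CBA·BAA·CAB·BD·BD·CBA·BAA·CAB·BD·BAA·CAB·BD·BD·CAB·CAB·BD·CBA·BAA·CAB·BD
    A ↦ CAB
    B ↦ BD
    C ↦ BAA
    D ↦ CBA

A->CAB, B->BD, C->BAA, D->CBA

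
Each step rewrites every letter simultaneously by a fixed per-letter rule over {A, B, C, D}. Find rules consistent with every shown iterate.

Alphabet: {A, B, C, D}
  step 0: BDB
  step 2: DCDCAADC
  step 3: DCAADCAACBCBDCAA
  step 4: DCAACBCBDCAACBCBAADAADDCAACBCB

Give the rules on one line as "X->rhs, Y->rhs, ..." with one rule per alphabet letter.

A->CB, B->D, C->AA, D->DC

  step 3 ⇒ step 4: DCAADCAACBCBDCAA ⇒ DC·AA·CB·CB·DC·AA·CB·CB·AA·D·AA·D·DC·AA·CB·CB
    A ↦ CB
    B ↦ D
    C ↦ AA
    D ↦ DC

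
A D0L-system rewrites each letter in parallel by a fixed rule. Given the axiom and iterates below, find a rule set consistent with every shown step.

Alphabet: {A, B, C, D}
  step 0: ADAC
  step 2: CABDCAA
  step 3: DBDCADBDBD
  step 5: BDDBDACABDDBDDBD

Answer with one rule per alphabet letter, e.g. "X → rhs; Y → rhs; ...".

  step 2 ⇒ step 3: CABDCAA ⇒ D·BD·C·A·D·BD·BD
    A ↦ BD
    B ↦ C
    C ↦ D
    D ↦ A

A->BD, B->C, C->D, D->A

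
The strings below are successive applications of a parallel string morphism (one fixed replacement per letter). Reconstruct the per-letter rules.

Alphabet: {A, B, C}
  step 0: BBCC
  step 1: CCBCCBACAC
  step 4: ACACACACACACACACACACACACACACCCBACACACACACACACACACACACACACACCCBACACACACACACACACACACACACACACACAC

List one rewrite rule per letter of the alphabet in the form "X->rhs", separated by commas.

A->AC, B->CCB, C->AC

  step 0 ⇒ step 1: BBCC ⇒ CCB·CCB·AC·AC
    B ↦ CCB
    C ↦ AC
    A ↦ AC  (constrained at step 1)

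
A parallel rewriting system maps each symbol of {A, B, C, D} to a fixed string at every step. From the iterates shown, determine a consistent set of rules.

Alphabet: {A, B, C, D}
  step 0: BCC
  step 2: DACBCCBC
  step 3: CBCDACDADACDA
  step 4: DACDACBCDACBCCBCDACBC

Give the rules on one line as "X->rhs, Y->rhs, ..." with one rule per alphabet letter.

A->C, B->C, C->DA, D->CB

  step 3 ⇒ step 4: CBCDACDADACDA ⇒ DA·C·DA·CB·C·DA·CB·C·CB·C·DA·CB·C
    A ↦ C
    B ↦ C
    C ↦ DA
    D ↦ CB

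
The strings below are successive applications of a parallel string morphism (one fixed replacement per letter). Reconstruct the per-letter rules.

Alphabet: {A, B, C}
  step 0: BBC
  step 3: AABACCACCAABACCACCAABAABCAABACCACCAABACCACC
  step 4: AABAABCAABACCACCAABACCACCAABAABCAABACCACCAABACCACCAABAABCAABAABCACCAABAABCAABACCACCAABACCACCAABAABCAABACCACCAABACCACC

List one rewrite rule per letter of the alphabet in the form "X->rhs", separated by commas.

A->AAB, B->C, C->ACC

  step 3 ⇒ step 4: AABACCACCAABACCACCAABAABCAABACCACCAABACCACC ⇒ AAB·AAB·C·AAB·ACC·ACC·AAB·ACC·ACC·AAB·AAB·C·AAB·ACC·ACC·AAB·ACC·ACC·AAB·AAB·C·AAB·AAB·C·ACC·AAB·AAB·C·AAB·ACC·ACC·AAB·ACC·ACC·AAB·AAB·C·AAB·ACC·ACC·AAB·ACC·ACC
    A ↦ AAB
    B ↦ C
    C ↦ ACC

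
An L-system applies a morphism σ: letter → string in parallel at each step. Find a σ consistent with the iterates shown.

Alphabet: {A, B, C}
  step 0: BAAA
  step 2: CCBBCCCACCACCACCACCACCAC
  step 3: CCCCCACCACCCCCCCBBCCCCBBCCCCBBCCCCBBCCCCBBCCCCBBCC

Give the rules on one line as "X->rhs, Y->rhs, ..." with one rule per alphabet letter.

  step 2 ⇒ step 3: CCBBCCCACCACCACCACCACCAC ⇒ CC·CC·CAC·CAC·CC·CC·CC·BB·CC·CC·BB·CC·CC·BB·CC·CC·BB·CC·CC·BB·CC·CC·BB·CC
    A ↦ BB
    B ↦ CAC
    C ↦ CC

A->BB, B->CAC, C->CC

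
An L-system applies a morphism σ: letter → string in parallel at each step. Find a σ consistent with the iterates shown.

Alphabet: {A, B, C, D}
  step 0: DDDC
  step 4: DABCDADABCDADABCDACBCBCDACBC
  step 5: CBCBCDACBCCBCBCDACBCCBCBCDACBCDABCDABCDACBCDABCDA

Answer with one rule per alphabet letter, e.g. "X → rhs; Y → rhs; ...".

A->BC, B->BC, C->DA, D->C

  step 4 ⇒ step 5: DABCDADABCDADABCDACBCBCDACBC ⇒ C·BC·BC·DA·C·BC·C·BC·BC·DA·C·BC·C·BC·BC·DA·C·BC·DA·BC·DA·BC·DA·C·BC·DA·BC·DA
    A ↦ BC
    B ↦ BC
    C ↦ DA
    D ↦ C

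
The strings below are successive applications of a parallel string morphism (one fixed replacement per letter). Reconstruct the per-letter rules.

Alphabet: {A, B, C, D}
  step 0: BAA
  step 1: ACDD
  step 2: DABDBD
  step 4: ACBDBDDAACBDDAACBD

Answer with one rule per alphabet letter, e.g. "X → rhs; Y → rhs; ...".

  step 1 ⇒ step 2: ACDD ⇒ D·A·BD·BD
    A ↦ D
    C ↦ A
    D ↦ BD
  step 0 ⇒ step 1: BAA ⇒ AC·D·D
    B ↦ AC

A->D, B->AC, C->A, D->BD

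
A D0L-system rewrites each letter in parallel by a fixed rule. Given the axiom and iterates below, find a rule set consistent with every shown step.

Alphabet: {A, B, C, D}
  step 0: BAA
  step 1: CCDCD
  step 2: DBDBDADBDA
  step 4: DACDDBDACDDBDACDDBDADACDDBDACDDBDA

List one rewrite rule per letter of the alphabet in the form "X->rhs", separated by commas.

  step 1 ⇒ step 2: CCDCD ⇒ DB·DB·DA·DB·DA
    C ↦ DB
    D ↦ DA
  step 0 ⇒ step 1: BAA ⇒ C·CD·CD
    A ↦ CD
  step 0 ⇒ step 1: BAA ⇒ C·CD·CD
    B ↦ C

A->CD, B->C, C->DB, D->DA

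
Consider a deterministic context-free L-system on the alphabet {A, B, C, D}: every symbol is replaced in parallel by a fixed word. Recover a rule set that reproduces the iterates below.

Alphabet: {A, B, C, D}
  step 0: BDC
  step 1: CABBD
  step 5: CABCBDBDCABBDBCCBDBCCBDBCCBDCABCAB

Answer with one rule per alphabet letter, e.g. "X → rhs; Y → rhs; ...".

  step 0 ⇒ step 1: BDC ⇒ C·AB·BD
    B ↦ C
    C ↦ BD
    D ↦ AB
    A ↦ BC  (constrained at step 1)

A->BC, B->C, C->BD, D->AB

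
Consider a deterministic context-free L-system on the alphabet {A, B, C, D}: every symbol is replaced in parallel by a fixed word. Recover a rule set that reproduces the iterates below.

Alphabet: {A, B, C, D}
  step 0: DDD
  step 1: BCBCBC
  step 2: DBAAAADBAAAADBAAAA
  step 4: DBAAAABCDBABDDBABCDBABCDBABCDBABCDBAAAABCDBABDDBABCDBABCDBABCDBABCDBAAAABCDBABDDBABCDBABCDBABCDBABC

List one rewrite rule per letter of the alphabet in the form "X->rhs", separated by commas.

A->BD, B->DBA, C->AAA, D->BC

  step 1 ⇒ step 2: BCBCBC ⇒ DBA·AAA·DBA·AAA·DBA·AAA
    B ↦ DBA
    C ↦ AAA
    A ↦ BD  (constrained at step 2)
  step 0 ⇒ step 1: DDD ⇒ BC·BC·BC
    D ↦ BC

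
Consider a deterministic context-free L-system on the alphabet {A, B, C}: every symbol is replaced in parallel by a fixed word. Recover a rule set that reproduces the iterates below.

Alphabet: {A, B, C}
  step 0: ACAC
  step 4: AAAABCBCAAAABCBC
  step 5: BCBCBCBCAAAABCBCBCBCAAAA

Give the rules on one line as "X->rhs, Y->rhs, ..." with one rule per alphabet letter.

  step 4 ⇒ step 5: AAAABCBCAAAABCBC ⇒ BC·BC·BC·BC·A·A·A·A·BC·BC·BC·BC·A·A·A·A
    A ↦ BC
    B ↦ A
    C ↦ A

A->BC, B->A, C->A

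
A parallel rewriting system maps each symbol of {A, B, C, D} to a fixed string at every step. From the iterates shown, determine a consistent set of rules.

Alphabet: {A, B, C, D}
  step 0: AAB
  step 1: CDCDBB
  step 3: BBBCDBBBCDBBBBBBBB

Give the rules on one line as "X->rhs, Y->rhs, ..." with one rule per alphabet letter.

  step 0 ⇒ step 1: AAB ⇒ CD·CD·BB
    A ↦ CD
    B ↦ BB
    C ↦ B  (constrained at step 1)
    D ↦ CA  (constrained at step 1)

A->CD, B->BB, C->B, D->CA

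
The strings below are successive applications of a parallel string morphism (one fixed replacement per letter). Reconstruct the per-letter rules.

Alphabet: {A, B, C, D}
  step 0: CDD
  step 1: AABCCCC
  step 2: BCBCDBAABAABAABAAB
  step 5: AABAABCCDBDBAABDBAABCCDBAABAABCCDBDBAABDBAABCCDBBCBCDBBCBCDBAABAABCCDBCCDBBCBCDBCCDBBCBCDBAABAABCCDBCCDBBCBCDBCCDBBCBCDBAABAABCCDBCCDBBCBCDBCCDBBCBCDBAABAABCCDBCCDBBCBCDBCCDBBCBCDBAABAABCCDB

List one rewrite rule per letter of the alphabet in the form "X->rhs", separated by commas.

A->BC, B->DB, C->AAB, D->CC

  step 1 ⇒ step 2: AABCCCC ⇒ BC·BC·DB·AAB·AAB·AAB·AAB
    A ↦ BC
    B ↦ DB
    C ↦ AAB
  step 0 ⇒ step 1: CDD ⇒ AAB·CC·CC
    D ↦ CC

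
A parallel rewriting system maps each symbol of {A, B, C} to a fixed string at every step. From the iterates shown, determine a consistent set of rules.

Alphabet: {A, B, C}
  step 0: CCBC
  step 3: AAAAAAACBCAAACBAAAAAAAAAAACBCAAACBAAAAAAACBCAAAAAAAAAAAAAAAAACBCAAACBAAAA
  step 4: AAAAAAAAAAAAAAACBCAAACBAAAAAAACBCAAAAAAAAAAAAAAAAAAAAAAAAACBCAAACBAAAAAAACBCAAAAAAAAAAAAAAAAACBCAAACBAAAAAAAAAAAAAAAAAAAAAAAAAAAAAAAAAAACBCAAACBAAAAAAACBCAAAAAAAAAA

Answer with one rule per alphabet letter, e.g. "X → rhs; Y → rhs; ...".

A->AA, B->CAA, C->ACB

  step 3 ⇒ step 4: AAAAAAACBCAAACBAAAAAAAAAAACBCAAACBAAAAAAACBCAAAAAAAAAAAAAAAAACBCAAACBAAAA ⇒ AA·AA·AA·AA·AA·AA·AA·ACB·CAA·ACB·AA·AA·AA·ACB·CAA·AA·AA·AA·AA·AA·AA·AA·AA·AA·AA·AA·ACB·CAA·ACB·AA·AA·AA·ACB·CAA·AA·AA·AA·AA·AA·AA·AA·ACB·CAA·ACB·AA·AA·AA·AA·AA·AA·AA·AA·AA·AA·AA·AA·AA·AA·AA·AA·AA·ACB·CAA·ACB·AA·AA·AA·ACB·CAA·AA·AA·AA·AA
    A ↦ AA
    B ↦ CAA
    C ↦ ACB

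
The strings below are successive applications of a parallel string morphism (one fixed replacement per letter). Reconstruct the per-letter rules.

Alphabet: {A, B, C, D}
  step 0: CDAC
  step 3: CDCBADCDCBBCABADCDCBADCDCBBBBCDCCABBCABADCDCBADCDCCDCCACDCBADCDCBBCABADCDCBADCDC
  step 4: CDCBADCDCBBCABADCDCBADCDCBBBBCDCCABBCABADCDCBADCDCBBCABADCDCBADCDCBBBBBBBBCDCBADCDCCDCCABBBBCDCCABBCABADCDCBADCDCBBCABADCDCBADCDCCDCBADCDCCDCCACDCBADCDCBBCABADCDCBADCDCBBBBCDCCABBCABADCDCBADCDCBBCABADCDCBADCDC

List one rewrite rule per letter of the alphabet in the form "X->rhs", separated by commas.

A->CA, B->BB, C->CDC, D->BAD

  step 3 ⇒ step 4: CDCBADCDCBBCABADCDCBADCDCBBBBCDCCABBCABADCDCBADCDCCDCCACDCBADCDCBBCABADCDCBADCDC ⇒ CDC·BAD·CDC·BB·CA·BAD·CDC·BAD·CDC·BB·BB·CDC·CA·BB·CA·BAD·CDC·BAD·CDC·BB·CA·BAD·CDC·BAD·CDC·BB·BB·BB·BB·CDC·BAD·CDC·CDC·CA·BB·BB·CDC·CA·BB·CA·BAD·CDC·BAD·CDC·BB·CA·BAD·CDC·BAD·CDC·CDC·BAD·CDC·CDC·CA·CDC·BAD·CDC·BB·CA·BAD·CDC·BAD·CDC·BB·BB·CDC·CA·BB·CA·BAD·CDC·BAD·CDC·BB·CA·BAD·CDC·BAD·CDC
    A ↦ CA
    B ↦ BB
    C ↦ CDC
    D ↦ BAD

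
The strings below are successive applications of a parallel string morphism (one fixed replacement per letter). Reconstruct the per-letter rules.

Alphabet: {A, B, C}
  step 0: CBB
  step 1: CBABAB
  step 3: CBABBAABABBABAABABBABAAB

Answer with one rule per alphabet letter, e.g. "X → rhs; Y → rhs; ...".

  step 0 ⇒ step 1: CBB ⇒ CB·AB·AB
    B ↦ AB
    C ↦ CB
    A ↦ BA  (constrained at step 1)

A->BA, B->AB, C->CB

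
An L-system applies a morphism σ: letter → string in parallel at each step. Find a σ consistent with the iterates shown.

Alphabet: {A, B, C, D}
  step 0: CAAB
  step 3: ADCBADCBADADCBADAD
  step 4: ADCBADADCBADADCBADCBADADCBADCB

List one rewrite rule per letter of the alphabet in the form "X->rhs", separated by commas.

  step 3 ⇒ step 4: ADCBADCBADADCBADAD ⇒ AD·CB·A·D·AD·CB·A·D·AD·CB·AD·CB·A·D·AD·CB·AD·CB
    A ↦ AD
    B ↦ D
    C ↦ A
    D ↦ CB

A->AD, B->D, C->A, D->CB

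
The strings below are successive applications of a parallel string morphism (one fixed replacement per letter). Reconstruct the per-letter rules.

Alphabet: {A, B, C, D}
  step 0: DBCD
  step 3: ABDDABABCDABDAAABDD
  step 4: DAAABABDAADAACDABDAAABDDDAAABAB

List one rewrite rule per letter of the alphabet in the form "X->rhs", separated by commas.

  step 3 ⇒ step 4: ABDDABABCDABDAAABDD ⇒ D·AA·AB·AB·D·AA·D·AA·CD·AB·D·AA·AB·D·D·D·AA·AB·AB
    A ↦ D
    B ↦ AA
    C ↦ CD
    D ↦ AB

A->D, B->AA, C->CD, D->AB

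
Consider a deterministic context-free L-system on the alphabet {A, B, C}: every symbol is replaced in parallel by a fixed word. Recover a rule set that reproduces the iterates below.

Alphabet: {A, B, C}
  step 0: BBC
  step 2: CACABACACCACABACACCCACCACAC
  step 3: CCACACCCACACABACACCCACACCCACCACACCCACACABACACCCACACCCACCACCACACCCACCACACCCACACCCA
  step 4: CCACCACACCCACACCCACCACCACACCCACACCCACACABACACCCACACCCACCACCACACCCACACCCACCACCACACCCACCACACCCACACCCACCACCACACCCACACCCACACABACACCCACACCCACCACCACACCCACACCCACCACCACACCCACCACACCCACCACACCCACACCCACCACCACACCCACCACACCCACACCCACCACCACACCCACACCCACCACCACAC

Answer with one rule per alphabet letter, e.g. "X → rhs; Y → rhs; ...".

A->CAC, B->ABA, C->CCA

  step 3 ⇒ step 4: CCACACCCACACABACACCCACACCCACCACACCCACACABACACCCACACCCACCACCACACCCACCACACCCACACCCA ⇒ CCA·CCA·CAC·CCA·CAC·CCA·CCA·CCA·CAC·CCA·CAC·CCA·CAC·ABA·CAC·CCA·CAC·CCA·CCA·CCA·CAC·CCA·CAC·CCA·CCA·CCA·CAC·CCA·CCA·CAC·CCA·CAC·CCA·CCA·CCA·CAC·CCA·CAC·CCA·CAC·ABA·CAC·CCA·CAC·CCA·CCA·CCA·CAC·CCA·CAC·CCA·CCA·CCA·CAC·CCA·CCA·CAC·CCA·CCA·CAC·CCA·CAC·CCA·CCA·CCA·CAC·CCA·CCA·CAC·CCA·CAC·CCA·CCA·CCA·CAC·CCA·CAC·CCA·CCA·CCA·CAC
    A ↦ CAC
    B ↦ ABA
    C ↦ CCA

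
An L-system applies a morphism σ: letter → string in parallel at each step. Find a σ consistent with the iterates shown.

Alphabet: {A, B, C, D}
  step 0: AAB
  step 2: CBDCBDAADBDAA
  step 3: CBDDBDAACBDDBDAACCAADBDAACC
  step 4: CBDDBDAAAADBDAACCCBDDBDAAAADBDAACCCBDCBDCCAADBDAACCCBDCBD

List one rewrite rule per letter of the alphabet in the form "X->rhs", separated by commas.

  step 3 ⇒ step 4: CBDDBDAACBDDBDAACCAADBDAACC ⇒ CBD·DBD·AA·AA·DBD·AA·C·C·CBD·DBD·AA·AA·DBD·AA·C·C·CBD·CBD·C·C·AA·DBD·AA·C·C·CBD·CBD
    A ↦ C
    B ↦ DBD
    C ↦ CBD
    D ↦ AA

A->C, B->DBD, C->CBD, D->AA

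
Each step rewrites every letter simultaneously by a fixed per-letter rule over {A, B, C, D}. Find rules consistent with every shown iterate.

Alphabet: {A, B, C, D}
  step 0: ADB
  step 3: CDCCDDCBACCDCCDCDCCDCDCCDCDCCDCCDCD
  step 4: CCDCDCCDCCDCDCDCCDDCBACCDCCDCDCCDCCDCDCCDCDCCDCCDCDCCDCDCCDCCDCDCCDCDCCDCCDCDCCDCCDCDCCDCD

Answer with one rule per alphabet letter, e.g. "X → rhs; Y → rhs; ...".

A->BA, B->DC, C->CCD, D->CD

  step 3 ⇒ step 4: CDCCDDCBACCDCCDCDCCDCDCCDCDCCDCCDCD ⇒ CCD·CD·CCD·CCD·CD·CD·CCD·DC·BA·CCD·CCD·CD·CCD·CCD·CD·CCD·CD·CCD·CCD·CD·CCD·CD·CCD·CCD·CD·CCD·CD·CCD·CCD·CD·CCD·CCD·CD·CCD·CD
    A ↦ BA
    B ↦ DC
    C ↦ CCD
    D ↦ CD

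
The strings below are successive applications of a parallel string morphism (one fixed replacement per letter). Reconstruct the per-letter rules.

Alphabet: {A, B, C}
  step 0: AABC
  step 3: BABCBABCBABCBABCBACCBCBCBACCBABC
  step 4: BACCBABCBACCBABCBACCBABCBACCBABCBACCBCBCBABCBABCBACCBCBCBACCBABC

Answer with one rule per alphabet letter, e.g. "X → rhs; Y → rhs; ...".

  step 3 ⇒ step 4: BABCBABCBABCBABCBACCBCBCBACCBABC ⇒ BA·CC·BA·BC·BA·CC·BA·BC·BA·CC·BA·BC·BA·CC·BA·BC·BA·CC·BC·BC·BA·BC·BA·BC·BA·CC·BC·BC·BA·CC·BA·BC
    A ↦ CC
    B ↦ BA
    C ↦ BC

A->CC, B->BA, C->BC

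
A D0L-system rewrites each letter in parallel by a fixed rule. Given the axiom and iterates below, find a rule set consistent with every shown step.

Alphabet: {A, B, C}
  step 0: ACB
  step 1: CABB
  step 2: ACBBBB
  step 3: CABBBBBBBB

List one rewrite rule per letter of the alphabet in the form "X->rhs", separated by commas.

  step 2 ⇒ step 3: ACBBBB ⇒ C·A·BB·BB·BB·BB
    A ↦ C
    B ↦ BB
    C ↦ A

A->C, B->BB, C->A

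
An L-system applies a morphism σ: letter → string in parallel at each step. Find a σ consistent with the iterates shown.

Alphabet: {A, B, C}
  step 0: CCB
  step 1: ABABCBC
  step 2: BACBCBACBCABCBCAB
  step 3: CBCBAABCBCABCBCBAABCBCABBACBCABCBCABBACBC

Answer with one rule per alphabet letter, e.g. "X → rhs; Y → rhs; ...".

  step 2 ⇒ step 3: BACBCBACBCABCBCAB ⇒ CBC·BA·AB·CBC·AB·CBC·BA·AB·CBC·AB·BA·CBC·AB·CBC·AB·BA·CBC
    A ↦ BA
    B ↦ CBC
    C ↦ AB

A->BA, B->CBC, C->AB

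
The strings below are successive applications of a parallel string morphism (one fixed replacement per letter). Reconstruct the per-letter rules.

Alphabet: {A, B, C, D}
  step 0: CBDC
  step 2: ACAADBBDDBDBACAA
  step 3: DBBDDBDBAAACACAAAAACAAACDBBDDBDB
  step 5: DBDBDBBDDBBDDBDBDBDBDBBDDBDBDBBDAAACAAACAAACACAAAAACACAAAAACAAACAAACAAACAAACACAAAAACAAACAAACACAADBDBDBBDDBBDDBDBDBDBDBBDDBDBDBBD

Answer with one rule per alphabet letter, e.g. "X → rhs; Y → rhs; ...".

  step 2 ⇒ step 3: ACAADBBDDBDBACAA ⇒ DB·BD·DB·DB·AA·AC·AC·AA·AA·AC·AA·AC·DB·BD·DB·DB
    A ↦ DB
    B ↦ AC
    C ↦ BD
    D ↦ AA

A->DB, B->AC, C->BD, D->AA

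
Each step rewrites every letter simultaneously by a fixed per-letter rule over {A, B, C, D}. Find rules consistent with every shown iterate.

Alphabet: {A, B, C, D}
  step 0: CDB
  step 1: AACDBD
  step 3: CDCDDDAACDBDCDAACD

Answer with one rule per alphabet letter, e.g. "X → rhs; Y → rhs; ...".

A->D, B->BD, C->AA, D->CD

  step 0 ⇒ step 1: CDB ⇒ AA·CD·BD
    B ↦ BD
    C ↦ AA
    D ↦ CD
    A ↦ D  (constrained at step 1)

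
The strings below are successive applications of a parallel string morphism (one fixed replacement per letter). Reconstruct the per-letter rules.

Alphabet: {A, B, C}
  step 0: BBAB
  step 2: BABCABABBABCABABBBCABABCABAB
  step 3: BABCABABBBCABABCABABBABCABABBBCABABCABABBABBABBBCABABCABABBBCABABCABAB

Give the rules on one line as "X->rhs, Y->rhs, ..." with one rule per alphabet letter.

A->CA, B->BAB, C->BB

  step 2 ⇒ step 3: BABCABABBABCABABBBCABABCABAB ⇒ BAB·CA·BAB·BB·CA·BAB·CA·BAB·BAB·CA·BAB·BB·CA·BAB·CA·BAB·BAB·BAB·BB·CA·BAB·CA·BAB·BB·CA·BAB·CA·BAB
    A ↦ CA
    B ↦ BAB
    C ↦ BB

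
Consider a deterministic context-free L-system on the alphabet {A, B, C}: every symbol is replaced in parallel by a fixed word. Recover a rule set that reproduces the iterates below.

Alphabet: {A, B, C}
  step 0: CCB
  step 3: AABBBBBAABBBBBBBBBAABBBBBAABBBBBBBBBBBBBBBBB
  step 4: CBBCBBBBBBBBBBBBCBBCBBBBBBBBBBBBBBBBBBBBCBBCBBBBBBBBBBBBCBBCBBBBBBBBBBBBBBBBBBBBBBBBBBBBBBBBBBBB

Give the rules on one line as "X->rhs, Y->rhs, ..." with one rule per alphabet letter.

  step 3 ⇒ step 4: AABBBBBAABBBBBBBBBAABBBBBAABBBBBBBBBBBBBBBBB ⇒ CBB·CBB·BB·BB·BB·BB·BB·CBB·CBB·BB·BB·BB·BB·BB·BB·BB·BB·BB·CBB·CBB·BB·BB·BB·BB·BB·CBB·CBB·BB·BB·BB·BB·BB·BB·BB·BB·BB·BB·BB·BB·BB·BB·BB·BB·BB
    A ↦ CBB
    B ↦ BB
    C ↦ AAB  (constrained at step 0)

A->CBB, B->BB, C->AAB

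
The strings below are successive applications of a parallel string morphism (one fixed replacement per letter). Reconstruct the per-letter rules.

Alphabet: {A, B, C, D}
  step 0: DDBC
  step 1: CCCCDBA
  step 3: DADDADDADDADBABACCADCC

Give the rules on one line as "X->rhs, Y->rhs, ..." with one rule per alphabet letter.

A->AD, B->D, C->BA, D->CC

  step 0 ⇒ step 1: DDBC ⇒ CC·CC·D·BA
    B ↦ D
    C ↦ BA
    D ↦ CC
    A ↦ AD  (constrained at step 1)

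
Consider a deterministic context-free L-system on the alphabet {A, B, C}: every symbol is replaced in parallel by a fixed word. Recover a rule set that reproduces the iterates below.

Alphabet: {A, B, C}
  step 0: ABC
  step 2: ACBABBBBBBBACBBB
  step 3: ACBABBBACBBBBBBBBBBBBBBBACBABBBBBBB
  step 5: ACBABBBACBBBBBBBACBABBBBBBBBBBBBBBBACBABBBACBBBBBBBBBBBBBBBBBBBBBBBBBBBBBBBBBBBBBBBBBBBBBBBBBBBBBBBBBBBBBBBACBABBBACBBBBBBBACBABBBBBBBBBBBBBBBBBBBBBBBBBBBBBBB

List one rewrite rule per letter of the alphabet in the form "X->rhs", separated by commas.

  step 2 ⇒ step 3: ACBABBBBBBBACBBB ⇒ ACB·AB·BB·ACB·BB·BB·BB·BB·BB·BB·BB·ACB·AB·BB·BB·BB
    A ↦ ACB
    B ↦ BB
    C ↦ AB

A->ACB, B->BB, C->AB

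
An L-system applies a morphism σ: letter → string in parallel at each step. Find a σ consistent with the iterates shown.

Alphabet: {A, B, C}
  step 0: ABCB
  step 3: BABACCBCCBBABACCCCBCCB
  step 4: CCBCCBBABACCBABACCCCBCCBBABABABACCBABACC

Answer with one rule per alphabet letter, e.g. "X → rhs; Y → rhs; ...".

A->B, B->CC, C->BA

  step 3 ⇒ step 4: BABACCBCCBBABACCCCBCCB ⇒ CC·B·CC·B·BA·BA·CC·BA·BA·CC·CC·B·CC·B·BA·BA·BA·BA·CC·BA·BA·CC
    A ↦ B
    B ↦ CC
    C ↦ BA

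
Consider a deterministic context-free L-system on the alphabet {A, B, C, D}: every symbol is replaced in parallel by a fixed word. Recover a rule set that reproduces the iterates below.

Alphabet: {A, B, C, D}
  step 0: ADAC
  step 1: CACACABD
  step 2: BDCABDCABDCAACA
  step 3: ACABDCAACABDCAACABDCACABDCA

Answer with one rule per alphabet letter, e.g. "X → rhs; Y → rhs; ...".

A->CA, B->A, C->BD, D->CA

  step 2 ⇒ step 3: BDCABDCABDCAACA ⇒ A·CA·BD·CA·A·CA·BD·CA·A·CA·BD·CA·CA·BD·CA
    A ↦ CA
    B ↦ A
    C ↦ BD
    D ↦ CA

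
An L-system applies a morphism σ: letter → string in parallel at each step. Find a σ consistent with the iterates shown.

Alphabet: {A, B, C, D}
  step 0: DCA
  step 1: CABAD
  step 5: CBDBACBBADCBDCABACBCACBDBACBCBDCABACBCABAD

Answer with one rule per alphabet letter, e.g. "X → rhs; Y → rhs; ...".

A->D, B->CB, C->BA, D->CA

  step 0 ⇒ step 1: DCA ⇒ CA·BA·D
    A ↦ D
    C ↦ BA
    D ↦ CA
    B ↦ CB  (constrained at step 1)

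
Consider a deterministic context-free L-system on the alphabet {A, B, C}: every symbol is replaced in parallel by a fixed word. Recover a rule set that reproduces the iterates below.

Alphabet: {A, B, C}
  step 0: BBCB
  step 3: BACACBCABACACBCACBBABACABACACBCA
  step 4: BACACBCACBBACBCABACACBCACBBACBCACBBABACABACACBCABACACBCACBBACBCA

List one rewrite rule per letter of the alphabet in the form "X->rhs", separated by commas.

  step 3 ⇒ step 4: BACACBCABACACBCACBBABACABACACBCA ⇒ BA·CA·CB·CA·CB·BA·CB·CA·BA·CA·CB·CA·CB·BA·CB·CA·CB·BA·BA·CA·BA·CA·CB·CA·BA·CA·CB·CA·CB·BA·CB·CA
    A ↦ CA
    B ↦ BA
    C ↦ CB

A->CA, B->BA, C->CB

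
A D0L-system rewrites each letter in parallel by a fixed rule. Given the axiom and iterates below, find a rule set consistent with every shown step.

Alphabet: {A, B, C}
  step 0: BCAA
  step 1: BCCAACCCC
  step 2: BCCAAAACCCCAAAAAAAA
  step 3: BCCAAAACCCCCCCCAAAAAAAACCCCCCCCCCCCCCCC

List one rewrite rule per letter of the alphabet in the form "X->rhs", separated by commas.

  step 2 ⇒ step 3: BCCAAAACCCCAAAAAAAA ⇒ BCC·AA·AA·CC·CC·CC·CC·AA·AA·AA·AA·CC·CC·CC·CC·CC·CC·CC·CC
    A ↦ CC
    B ↦ BCC
    C ↦ AA

A->CC, B->BCC, C->AA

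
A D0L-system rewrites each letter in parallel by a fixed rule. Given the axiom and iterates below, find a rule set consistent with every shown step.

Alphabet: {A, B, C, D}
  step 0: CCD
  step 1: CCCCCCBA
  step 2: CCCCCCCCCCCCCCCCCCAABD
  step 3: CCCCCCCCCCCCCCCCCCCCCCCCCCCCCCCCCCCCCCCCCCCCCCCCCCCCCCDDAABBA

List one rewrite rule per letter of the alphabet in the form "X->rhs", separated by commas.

  step 2 ⇒ step 3: CCCCCCCCCCCCCCCCCCAABD ⇒ CCC·CCC·CCC·CCC·CCC·CCC·CCC·CCC·CCC·CCC·CCC·CCC·CCC·CCC·CCC·CCC·CCC·CCC·D·D·AAB·BA
    A ↦ D
    B ↦ AAB
    C ↦ CCC
    D ↦ BA

A->D, B->AAB, C->CCC, D->BA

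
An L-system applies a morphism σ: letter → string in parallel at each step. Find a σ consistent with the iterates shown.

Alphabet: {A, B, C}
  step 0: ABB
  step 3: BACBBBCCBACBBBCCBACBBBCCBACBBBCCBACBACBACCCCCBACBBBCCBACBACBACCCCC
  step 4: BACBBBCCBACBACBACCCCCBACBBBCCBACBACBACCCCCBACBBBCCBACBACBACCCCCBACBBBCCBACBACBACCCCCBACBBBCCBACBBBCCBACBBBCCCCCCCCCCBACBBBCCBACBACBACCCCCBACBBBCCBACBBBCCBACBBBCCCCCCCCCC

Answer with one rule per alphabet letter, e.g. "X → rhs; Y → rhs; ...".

  step 3 ⇒ step 4: BACBBBCCBACBBBCCBACBBBCCBACBBBCCBACBACBACCCCCBACBBBCCBACBACBACCCCC ⇒ BAC·BBB·CC·BAC·BAC·BAC·CC·CC·BAC·BBB·CC·BAC·BAC·BAC·CC·CC·BAC·BBB·CC·BAC·BAC·BAC·CC·CC·BAC·BBB·CC·BAC·BAC·BAC·CC·CC·BAC·BBB·CC·BAC·BBB·CC·BAC·BBB·CC·CC·CC·CC·CC·BAC·BBB·CC·BAC·BAC·BAC·CC·CC·BAC·BBB·CC·BAC·BBB·CC·BAC·BBB·CC·CC·CC·CC·CC
    A ↦ BBB
    B ↦ BAC
    C ↦ CC

A->BBB, B->BAC, C->CC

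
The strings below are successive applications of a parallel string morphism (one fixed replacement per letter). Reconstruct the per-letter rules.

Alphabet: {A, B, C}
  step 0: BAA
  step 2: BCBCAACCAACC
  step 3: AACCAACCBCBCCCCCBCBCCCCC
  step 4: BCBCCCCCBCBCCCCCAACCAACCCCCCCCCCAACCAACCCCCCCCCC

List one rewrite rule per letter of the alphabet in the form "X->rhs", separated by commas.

  step 3 ⇒ step 4: AACCAACCBCBCCCCCBCBCCCCC ⇒ BC·BC·CC·CC·BC·BC·CC·CC·AA·CC·AA·CC·CC·CC·CC·CC·AA·CC·AA·CC·CC·CC·CC·CC
    A ↦ BC
    B ↦ AA
    C ↦ CC

A->BC, B->AA, C->CC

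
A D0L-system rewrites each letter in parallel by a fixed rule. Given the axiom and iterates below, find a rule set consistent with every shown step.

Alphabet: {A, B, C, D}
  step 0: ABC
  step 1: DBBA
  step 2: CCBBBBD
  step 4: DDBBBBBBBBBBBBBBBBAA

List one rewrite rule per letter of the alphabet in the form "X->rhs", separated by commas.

A->D, B->BB, C->A, D->CC

  step 1 ⇒ step 2: DBBA ⇒ CC·BB·BB·D
    A ↦ D
    B ↦ BB
    D ↦ CC
  step 0 ⇒ step 1: ABC ⇒ D·BB·A
    C ↦ A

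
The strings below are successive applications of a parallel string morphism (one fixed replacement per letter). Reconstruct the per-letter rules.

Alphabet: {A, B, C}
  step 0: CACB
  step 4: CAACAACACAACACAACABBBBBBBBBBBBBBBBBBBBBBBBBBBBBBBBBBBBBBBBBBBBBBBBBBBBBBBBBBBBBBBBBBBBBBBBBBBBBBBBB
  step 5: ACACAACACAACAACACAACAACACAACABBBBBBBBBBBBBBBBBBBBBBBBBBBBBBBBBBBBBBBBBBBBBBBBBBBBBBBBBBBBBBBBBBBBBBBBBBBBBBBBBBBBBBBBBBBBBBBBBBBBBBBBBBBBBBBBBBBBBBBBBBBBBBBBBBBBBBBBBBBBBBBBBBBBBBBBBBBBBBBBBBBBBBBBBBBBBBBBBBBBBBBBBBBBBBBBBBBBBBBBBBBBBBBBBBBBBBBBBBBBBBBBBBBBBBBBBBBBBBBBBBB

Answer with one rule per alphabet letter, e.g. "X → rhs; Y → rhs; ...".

A->CA, B->BBB, C->A

  step 4 ⇒ step 5: CAACAACACAACACAACABBBBBBBBBBBBBBBBBBBBBBBBBBBBBBBBBBBBBBBBBBBBBBBBBBBBBBBBBBBBBBBBBBBBBBBBBBBBBBBBB ⇒ A·CA·CA·A·CA·CA·A·CA·A·CA·CA·A·CA·A·CA·CA·A·CA·BBB·BBB·BBB·BBB·BBB·BBB·BBB·BBB·BBB·BBB·BBB·BBB·BBB·BBB·BBB·BBB·BBB·BBB·BBB·BBB·BBB·BBB·BBB·BBB·BBB·BBB·BBB·BBB·BBB·BBB·BBB·BBB·BBB·BBB·BBB·BBB·BBB·BBB·BBB·BBB·BBB·BBB·BBB·BBB·BBB·BBB·BBB·BBB·BBB·BBB·BBB·BBB·BBB·BBB·BBB·BBB·BBB·BBB·BBB·BBB·BBB·BBB·BBB·BBB·BBB·BBB·BBB·BBB·BBB·BBB·BBB·BBB·BBB·BBB·BBB·BBB·BBB·BBB·BBB·BBB·BBB
    A ↦ CA
    B ↦ BBB
    C ↦ A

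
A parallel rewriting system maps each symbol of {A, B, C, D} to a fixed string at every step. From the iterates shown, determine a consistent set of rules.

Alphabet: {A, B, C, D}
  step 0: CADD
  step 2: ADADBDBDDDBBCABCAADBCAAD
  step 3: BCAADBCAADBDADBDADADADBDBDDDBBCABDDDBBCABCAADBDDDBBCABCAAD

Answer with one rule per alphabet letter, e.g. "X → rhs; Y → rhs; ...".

  step 2 ⇒ step 3: ADADBDBDDDBBCABCAADBCAAD ⇒ BCA·AD·BCA·AD·BD·AD·BD·AD·AD·AD·BD·BD·DDB·BCA·BD·DDB·BCA·BCA·AD·BD·DDB·BCA·BCA·AD
    A ↦ BCA
    B ↦ BD
    C ↦ DDB
    D ↦ AD

A->BCA, B->BD, C->DDB, D->AD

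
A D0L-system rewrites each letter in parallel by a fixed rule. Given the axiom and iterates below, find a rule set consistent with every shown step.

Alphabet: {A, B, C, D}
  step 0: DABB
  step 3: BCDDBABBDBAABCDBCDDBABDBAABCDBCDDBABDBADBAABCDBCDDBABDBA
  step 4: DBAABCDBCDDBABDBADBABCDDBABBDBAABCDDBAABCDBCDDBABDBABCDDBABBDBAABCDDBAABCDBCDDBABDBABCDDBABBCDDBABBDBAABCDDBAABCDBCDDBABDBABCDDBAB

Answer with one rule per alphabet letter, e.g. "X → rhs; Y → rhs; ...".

A->B, B->DBA, C->A, D->BCD

  step 3 ⇒ step 4: BCDDBABBDBAABCDBCDDBABDBAABCDBCDDBABDBADBAABCDBCDDBABDBA ⇒ DBA·A·BCD·BCD·DBA·B·DBA·DBA·BCD·DBA·B·B·DBA·A·BCD·DBA·A·BCD·BCD·DBA·B·DBA·BCD·DBA·B·B·DBA·A·BCD·DBA·A·BCD·BCD·DBA·B·DBA·BCD·DBA·B·BCD·DBA·B·B·DBA·A·BCD·DBA·A·BCD·BCD·DBA·B·DBA·BCD·DBA·B
    A ↦ B
    B ↦ DBA
    C ↦ A
    D ↦ BCD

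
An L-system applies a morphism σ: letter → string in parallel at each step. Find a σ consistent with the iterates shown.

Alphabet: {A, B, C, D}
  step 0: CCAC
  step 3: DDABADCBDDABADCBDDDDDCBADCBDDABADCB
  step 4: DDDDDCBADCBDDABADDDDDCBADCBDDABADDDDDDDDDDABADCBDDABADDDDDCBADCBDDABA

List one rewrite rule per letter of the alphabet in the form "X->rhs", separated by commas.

  step 3 ⇒ step 4: DDABADCBDDABADCBDDDDDCBADCBDDABADCB ⇒ DD·DD·DCB·A·DCB·DD·AB·A·DD·DD·DCB·A·DCB·DD·AB·A·DD·DD·DD·DD·DD·AB·A·DCB·DD·AB·A·DD·DD·DCB·A·DCB·DD·AB·A
    A ↦ DCB
    B ↦ A
    C ↦ AB
    D ↦ DD

A->DCB, B->A, C->AB, D->DD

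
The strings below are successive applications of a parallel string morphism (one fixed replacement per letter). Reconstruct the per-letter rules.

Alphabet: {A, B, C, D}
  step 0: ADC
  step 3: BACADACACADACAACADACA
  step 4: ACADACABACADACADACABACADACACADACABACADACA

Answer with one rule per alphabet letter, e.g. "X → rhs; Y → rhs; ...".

  step 3 ⇒ step 4: BACADACACADACAACADACA ⇒ A·CA·DA·CA·BA·CA·DA·CA·DA·CA·BA·CA·DA·CA·CA·DA·CA·BA·CA·DA·CA
    A ↦ CA
    B ↦ A
    C ↦ DA
    D ↦ BA

A->CA, B->A, C->DA, D->BA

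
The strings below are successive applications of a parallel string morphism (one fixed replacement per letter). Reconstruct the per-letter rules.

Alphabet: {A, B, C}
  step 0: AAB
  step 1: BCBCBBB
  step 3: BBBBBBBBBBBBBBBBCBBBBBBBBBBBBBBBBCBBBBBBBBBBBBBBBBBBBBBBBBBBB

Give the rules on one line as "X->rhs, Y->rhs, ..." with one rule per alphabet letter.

A->BC, B->BBB, C->BBA

  step 0 ⇒ step 1: AAB ⇒ BC·BC·BBB
    A ↦ BC
    B ↦ BBB
    C ↦ BBA  (constrained at step 1)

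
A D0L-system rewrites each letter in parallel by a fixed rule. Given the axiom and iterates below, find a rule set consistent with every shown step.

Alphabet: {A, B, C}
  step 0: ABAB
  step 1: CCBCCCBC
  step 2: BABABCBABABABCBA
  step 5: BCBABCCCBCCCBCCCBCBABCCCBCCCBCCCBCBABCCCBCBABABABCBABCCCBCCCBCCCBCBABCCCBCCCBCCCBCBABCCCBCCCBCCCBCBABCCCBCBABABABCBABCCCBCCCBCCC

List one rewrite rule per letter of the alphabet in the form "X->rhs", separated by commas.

A->CC, B->BC, C->BA

  step 1 ⇒ step 2: CCBCCCBC ⇒ BA·BA·BC·BA·BA·BA·BC·BA
    B ↦ BC
    C ↦ BA
  step 0 ⇒ step 1: ABAB ⇒ CC·BC·CC·BC
    A ↦ CC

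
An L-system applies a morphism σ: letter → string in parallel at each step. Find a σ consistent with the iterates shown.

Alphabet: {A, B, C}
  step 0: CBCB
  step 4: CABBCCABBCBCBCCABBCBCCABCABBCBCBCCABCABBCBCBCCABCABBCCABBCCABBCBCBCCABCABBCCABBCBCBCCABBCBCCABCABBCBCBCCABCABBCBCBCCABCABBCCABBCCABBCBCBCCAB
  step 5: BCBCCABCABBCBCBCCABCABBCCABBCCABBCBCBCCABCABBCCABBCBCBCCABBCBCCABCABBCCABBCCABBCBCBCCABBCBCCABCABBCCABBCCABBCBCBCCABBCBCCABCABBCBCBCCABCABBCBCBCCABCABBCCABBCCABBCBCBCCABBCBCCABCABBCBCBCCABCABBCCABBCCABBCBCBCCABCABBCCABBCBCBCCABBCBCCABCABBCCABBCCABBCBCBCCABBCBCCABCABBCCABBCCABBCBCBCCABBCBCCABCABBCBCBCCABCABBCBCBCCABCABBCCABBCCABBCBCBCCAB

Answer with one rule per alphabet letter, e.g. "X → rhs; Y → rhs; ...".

A->BC, B->CAB, C->BC

  step 4 ⇒ step 5: CABBCCABBCBCBCCABBCBCCABCABBCBCBCCABCABBCBCBCCABCABBCCABBCCABBCBCBCCABCABBCCABBCBCBCCABBCBCCABCABBCBCBCCABCABBCBCBCCABCABBCCABBCCABBCBCBCCAB ⇒ BC·BC·CAB·CAB·BC·BC·BC·CAB·CAB·BC·CAB·BC·CAB·BC·BC·BC·CAB·CAB·BC·CAB·BC·BC·BC·CAB·BC·BC·CAB·CAB·BC·CAB·BC·CAB·BC·BC·BC·CAB·BC·BC·CAB·CAB·BC·CAB·BC·CAB·BC·BC·BC·CAB·BC·BC·CAB·CAB·BC·BC·BC·CAB·CAB·BC·BC·BC·CAB·CAB·BC·CAB·BC·CAB·BC·BC·BC·CAB·BC·BC·CAB·CAB·BC·BC·BC·CAB·CAB·BC·CAB·BC·CAB·BC·BC·BC·CAB·CAB·BC·CAB·BC·BC·BC·CAB·BC·BC·CAB·CAB·BC·CAB·BC·CAB·BC·BC·BC·CAB·BC·BC·CAB·CAB·BC·CAB·BC·CAB·BC·BC·BC·CAB·BC·BC·CAB·CAB·BC·BC·BC·CAB·CAB·BC·BC·BC·CAB·CAB·BC·CAB·BC·CAB·BC·BC·BC·CAB
    A ↦ BC
    B ↦ CAB
    C ↦ BC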